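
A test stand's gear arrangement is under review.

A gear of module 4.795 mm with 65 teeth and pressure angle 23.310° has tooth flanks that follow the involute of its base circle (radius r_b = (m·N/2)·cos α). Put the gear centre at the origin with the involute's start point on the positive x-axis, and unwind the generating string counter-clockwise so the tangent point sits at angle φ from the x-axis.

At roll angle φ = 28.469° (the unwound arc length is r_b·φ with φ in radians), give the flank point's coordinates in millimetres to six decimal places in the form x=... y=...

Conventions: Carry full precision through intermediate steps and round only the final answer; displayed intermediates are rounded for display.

x=159.709032 y=5.709004

class = single-mesh tooth geometry [base-circle involute, m = 4.795, 65T]
pitch radius r_p = m·N/2 = 4.795·65/2 = 155.837500
base radius r_b = r_p·cos α = 155.837500·cos 23.310° = 143.117627
roll angle φ = 28.469° = 0.49687778 rad
x = r_b·(cos φ + φ·sin φ) = 159.709032
y = r_b·(sin φ − φ·cos φ) = 5.709004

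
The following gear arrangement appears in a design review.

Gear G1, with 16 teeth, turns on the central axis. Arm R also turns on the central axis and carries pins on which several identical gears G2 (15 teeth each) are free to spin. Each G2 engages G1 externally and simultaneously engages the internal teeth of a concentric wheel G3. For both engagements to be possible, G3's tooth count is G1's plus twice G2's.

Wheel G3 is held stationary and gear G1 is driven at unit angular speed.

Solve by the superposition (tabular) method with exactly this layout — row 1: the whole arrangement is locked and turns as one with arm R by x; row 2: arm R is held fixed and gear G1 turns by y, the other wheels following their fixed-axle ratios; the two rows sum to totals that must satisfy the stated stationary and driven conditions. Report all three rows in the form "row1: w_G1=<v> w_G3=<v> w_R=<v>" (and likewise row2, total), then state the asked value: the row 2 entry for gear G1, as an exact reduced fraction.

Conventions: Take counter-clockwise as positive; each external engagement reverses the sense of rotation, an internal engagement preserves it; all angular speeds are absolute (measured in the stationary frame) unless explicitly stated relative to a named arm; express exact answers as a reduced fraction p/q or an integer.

row1: w_G1=8/31 w_G3=8/31 w_R=8/31
row2: w_G1=23/31 w_G3=-8/31 w_R=0
total: w_G1=1 w_G3=0 w_R=8/31
asked value: 23/31

planetary set (16T centre, 15T on arm, 46T internal) — Willis relation
row 1 — lock + rotate with arm: ω_sun = ω_ring = ω_arm = x
row 2: sun turns y, ring = −(16/46)·y, arm 0
boundary: total ω_ring = x − (16/46)·y = 0 and total ω_sun = x + y = 1  ⇒  y = 23/31, x = 8/31
row 2 ring = −(16/46)·23/31 = -8/31
totals (row 1 + row 2): sun 8/31 + 23/31 = 1, ring 8/31 + (-8/31) = 0, arm 8/31 + 0 = 8/31
asked cell (row2, sun) = 23/31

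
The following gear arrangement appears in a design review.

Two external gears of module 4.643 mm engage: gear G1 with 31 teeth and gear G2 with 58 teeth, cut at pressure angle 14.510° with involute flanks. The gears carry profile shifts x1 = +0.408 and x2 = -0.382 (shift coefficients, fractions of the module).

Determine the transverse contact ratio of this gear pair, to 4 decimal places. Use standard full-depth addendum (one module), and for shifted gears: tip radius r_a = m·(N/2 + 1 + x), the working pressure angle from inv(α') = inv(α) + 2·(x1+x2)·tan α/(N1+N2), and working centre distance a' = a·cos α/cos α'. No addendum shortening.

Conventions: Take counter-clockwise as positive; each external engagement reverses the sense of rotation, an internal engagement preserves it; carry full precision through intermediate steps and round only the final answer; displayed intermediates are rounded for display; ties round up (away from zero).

1.9644

single-mesh involute tooth geometry (31T engaging 58T at module 4.643)
base radii: r_b1 = 69.671051, r_b2 = 130.352289
tip radii: r_a1 = 78.503844, r_a2 = 137.516374
inv(α') = inv(14.510°) + 2·(+0.408-0.382)·tan α/(31+58) = 0.00570774  ⇒  α' = 14.63816°
a' = a·cos α / cos α' = 206.6135·cos 14.510°/cos 14.63816° = 206.733698
action lengths: √(r_a1²−r_b1²) = 36.177315, √(r_a2²−r_b2²) = 43.806778
base pitch p_b = π·m·cos α = 14.121165
CR = (36.177315 + 43.806778 − 206.733698·sin 14.63816°)/14.121165 = 1.964400
contact ratio ≈ 1.9644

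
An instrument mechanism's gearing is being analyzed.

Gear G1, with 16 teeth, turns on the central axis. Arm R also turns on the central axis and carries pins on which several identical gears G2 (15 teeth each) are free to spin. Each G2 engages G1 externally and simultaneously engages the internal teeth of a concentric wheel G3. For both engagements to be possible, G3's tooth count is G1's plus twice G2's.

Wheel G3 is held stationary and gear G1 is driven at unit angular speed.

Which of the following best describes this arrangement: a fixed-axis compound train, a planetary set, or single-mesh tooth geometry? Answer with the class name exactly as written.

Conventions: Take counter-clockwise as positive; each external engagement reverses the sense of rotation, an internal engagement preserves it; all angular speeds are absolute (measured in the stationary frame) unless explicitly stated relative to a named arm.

class = planetary set [G3 = 16+2·15 = 46; Willis about the carrier]
classification: planetary set

planetary set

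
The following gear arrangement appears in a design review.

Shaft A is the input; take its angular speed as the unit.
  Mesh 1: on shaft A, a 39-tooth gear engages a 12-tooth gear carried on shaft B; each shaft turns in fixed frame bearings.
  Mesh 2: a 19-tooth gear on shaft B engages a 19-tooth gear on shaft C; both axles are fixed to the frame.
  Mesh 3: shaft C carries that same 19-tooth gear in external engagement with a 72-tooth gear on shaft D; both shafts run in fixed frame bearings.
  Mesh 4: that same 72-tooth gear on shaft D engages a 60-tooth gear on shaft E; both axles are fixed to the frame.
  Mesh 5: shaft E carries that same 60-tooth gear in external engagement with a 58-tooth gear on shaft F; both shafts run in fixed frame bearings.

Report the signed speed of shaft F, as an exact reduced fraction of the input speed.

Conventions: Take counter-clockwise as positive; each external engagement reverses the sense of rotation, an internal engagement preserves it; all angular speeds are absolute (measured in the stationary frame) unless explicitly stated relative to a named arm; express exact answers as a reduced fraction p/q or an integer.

-247/232

5-mesh fixed-axis compound train (all bearings frame-fixed)
mesh 1 [39T→12T]: |ω|/ω_in = 1×39/12 = 13/4, sense flips to −
mesh 2 [19T→19T]: |ω|/ω_in = (13/4)×19/19 = 13/4, sense flips to +
mesh 3 [19T→72T]: |ω|/ω_in = (13/4)×19/72 = 247/288, sense flips to −
mesh 4 [72T→60T]: |ω|/ω_in = (247/288)×72/60 = 247/240, sense flips to +
mesh 5 [60T→58T]: |ω|/ω_in = (247/240)×60/58 = 247/232, sense flips to −
signed output speed (× input speed) = -247/232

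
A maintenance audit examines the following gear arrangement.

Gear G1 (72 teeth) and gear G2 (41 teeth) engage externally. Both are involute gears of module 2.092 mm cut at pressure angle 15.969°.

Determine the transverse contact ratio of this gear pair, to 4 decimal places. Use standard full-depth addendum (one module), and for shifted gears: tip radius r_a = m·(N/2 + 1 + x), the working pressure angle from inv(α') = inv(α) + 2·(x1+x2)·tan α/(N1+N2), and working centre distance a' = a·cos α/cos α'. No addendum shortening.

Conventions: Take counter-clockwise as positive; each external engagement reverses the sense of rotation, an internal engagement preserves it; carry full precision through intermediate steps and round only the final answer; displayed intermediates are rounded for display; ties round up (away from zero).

topology: single-mesh involute geometry — m = 2.092, 72T/41T pair
base radii: r_b1 = 72.405762, r_b2 = 41.231059
tip radii: r_a1 = 77.404000, r_a2 = 44.978000
no profile shift: α' = α, a' = a
action lengths: √(r_a1²−r_b1²) = 27.363934, √(r_a2²−r_b2²) = 17.972765
base pitch p_b = π·m·cos α = 6.318595
CR = (27.363934 + 17.972765 − 118.198000·sin 15.96900°)/6.318595 = 2.028678
contact ratio ≈ 2.0287

2.0287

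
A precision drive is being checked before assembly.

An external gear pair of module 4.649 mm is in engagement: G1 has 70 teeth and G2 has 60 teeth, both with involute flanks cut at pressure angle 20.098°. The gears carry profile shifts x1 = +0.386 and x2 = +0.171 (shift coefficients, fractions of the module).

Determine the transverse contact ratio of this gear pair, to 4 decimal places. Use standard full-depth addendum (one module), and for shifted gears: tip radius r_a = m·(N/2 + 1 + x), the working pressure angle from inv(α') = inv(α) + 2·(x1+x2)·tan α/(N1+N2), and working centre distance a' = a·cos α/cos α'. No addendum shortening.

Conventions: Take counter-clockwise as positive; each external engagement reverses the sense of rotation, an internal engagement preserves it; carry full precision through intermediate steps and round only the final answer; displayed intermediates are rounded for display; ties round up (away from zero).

1.7225

single-mesh involute tooth geometry (70T engaging 60T at module 4.649)
base radii: r_b1 = 152.806673, r_b2 = 130.977148
tip radii: r_a1 = 169.158514, r_a2 = 144.913979
inv(α') = inv(20.098°) + 2·(+0.386+0.171)·tan α/(70+60) = 0.01826773  ⇒  α' = 21.35231°
a' = a·cos α / cos α' = 302.1850·cos 20.098°/cos 21.35231° = 304.698576
action lengths: √(r_a1²−r_b1²) = 72.558415, √(r_a2²−r_b2²) = 62.008450
base pitch p_b = π·m·cos α = 13.715895
CR = (72.558415 + 62.008450 − 304.698576·sin 21.35231°)/13.715895 = 1.722498
contact ratio ≈ 1.7225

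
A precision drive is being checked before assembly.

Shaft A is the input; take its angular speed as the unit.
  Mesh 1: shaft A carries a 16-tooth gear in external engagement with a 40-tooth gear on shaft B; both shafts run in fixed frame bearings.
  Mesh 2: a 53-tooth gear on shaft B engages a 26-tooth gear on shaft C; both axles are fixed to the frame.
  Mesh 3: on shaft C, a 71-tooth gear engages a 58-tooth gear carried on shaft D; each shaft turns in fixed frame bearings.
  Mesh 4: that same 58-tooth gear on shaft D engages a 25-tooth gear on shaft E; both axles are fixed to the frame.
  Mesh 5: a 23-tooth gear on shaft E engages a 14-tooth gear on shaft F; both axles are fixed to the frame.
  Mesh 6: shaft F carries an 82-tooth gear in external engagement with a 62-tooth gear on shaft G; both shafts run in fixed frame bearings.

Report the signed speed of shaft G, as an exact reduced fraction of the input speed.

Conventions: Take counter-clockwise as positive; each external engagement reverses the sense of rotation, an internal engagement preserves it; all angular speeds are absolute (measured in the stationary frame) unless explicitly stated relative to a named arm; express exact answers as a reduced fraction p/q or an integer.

3548509/705250

6-mesh fixed-axis compound train (all bearings frame-fixed)
mesh 1 [16T→40T]: |ω|/ω_in = 1×16/40 = 2/5, sense flips to −
mesh 2 [53T→26T]: |ω|/ω_in = (2/5)×53/26 = 53/65, sense flips to +
mesh 3 [71T→58T]: |ω|/ω_in = (53/65)×71/58 = 3763/3770, sense flips to −
mesh 4 [58T→25T]: |ω|/ω_in = (3763/3770)×58/25 = 3763/1625, sense flips to +
mesh 5 [23T→14T]: |ω|/ω_in = (3763/1625)×23/14 = 86549/22750, sense flips to −
mesh 6 [82T→62T]: |ω|/ω_in = (86549/22750)×82/62 = 3548509/705250, sense flips to +
signed output speed (× input speed) = 3548509/705250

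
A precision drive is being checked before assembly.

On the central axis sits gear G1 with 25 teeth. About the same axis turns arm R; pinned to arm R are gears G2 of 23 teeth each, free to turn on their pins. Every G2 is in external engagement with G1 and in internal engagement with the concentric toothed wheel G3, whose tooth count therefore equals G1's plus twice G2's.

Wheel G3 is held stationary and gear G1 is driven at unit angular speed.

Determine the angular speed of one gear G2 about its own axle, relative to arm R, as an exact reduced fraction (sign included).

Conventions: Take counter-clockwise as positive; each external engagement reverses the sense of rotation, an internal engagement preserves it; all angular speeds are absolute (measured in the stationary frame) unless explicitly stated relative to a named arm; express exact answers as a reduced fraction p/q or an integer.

-1775/2208

class = planetary set [G3 = 25+2·23 = 71; Willis about the carrier]
ring teeth: 25 + 2·23 = 71
25(ω_sun−ω_arm) = −71(ω_ring−ω_arm),  ω_ring = 0, ω_sun = 1
25(1−ω_arm) = −71(0−ω_arm)  ⇒  96·ω_arm = 25  ⇒  ω_arm = 25/96
sun–planet mesh: 25·(1−25/96) = −23·(ω_p−ω_arm)  ⇒  ω_p−ω_arm = -1775/2208
exact speed ratio = -1775/2208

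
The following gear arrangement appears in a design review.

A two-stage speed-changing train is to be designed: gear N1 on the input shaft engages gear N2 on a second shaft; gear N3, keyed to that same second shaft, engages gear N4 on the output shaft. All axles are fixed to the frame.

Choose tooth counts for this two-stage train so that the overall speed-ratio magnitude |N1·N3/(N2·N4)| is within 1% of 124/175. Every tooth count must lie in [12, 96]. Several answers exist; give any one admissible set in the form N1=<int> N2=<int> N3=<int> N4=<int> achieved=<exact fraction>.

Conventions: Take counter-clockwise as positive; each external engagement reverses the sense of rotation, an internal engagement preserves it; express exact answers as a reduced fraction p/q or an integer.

N1=12 N2=15 N3=31 N4=35 achieved=124/175

topology: fixed-axis compound train — 2 stages, target 124/175
target = 124/175 in lowest terms: an exact hit needs N1·N3 = k·124 and N2·N4 = k·175 for one integer k, every count in [12, 96]; additionally prefer no 1:1 stage (N1 ≠ N2, N3 ≠ N4)
k = 1…2: no 1:1-free in-range split of k·124 and k·175 into factor pairs; take k = 3
k = 3: N1·N3 = 372 = 12·31, N2·N4 = 525 = 15·35
achieved = 12·31/(15·35) = 124/175; |achieved − target| = 0 ≤ 31/4375 ✓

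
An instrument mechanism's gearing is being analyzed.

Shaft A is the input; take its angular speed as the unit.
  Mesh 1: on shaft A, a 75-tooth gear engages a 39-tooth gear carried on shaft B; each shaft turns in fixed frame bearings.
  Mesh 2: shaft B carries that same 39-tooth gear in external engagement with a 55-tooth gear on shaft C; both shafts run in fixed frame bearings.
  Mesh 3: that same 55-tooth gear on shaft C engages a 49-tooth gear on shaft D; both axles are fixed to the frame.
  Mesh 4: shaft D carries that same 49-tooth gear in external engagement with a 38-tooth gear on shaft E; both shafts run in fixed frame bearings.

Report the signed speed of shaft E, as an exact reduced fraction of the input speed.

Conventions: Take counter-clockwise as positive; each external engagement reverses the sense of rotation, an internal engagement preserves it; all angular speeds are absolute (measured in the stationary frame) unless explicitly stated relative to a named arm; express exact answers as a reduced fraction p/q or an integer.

75/38

4-mesh fixed-axis compound train (all bearings frame-fixed)
mesh 1 [75T→39T]: |ω|/ω_in = 1×75/39 = 25/13, sense flips to −
mesh 2 [39T→55T]: |ω|/ω_in = (25/13)×39/55 = 15/11, sense flips to +
mesh 3 [55T→49T]: |ω|/ω_in = (15/11)×55/49 = 75/49, sense flips to −
mesh 4 [49T→38T]: |ω|/ω_in = (75/49)×49/38 = 75/38, sense flips to +
signed output speed (× input speed) = 75/38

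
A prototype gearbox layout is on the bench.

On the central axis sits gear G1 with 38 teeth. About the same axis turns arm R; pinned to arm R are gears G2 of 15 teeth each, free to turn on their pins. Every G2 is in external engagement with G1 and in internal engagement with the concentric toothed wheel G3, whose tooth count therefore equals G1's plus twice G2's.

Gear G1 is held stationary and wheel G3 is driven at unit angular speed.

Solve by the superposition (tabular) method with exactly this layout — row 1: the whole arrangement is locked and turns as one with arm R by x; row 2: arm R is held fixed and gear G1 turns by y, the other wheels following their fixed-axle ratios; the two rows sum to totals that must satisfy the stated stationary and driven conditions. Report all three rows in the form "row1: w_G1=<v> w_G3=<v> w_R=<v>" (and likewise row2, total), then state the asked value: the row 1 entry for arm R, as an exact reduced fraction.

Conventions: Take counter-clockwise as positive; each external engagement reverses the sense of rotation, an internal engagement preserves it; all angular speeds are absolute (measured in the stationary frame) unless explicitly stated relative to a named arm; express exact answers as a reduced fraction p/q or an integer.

recognized (axles ride arm R): planetary set, 38/15/68 teeth
row 1: whole set turns with the arm by x
row 2 (arm held, sun turns y): ω_ring = −(38/68)·y, ω_arm = 0
boundary: total ω_sun = x + y = 0 and total ω_ring = x − (38/68)·y = 1  ⇒  y = -34/53, x = 34/53
row 2 ring = −(38/68)·(-34/53) = 19/53
totals (row 1 + row 2): sun 34/53 + (-34/53) = 0, ring 34/53 + 19/53 = 1, arm 34/53 + 0 = 34/53
asked cell (row1, arm) = 34/53

row1: w_G1=34/53 w_G3=34/53 w_R=34/53
row2: w_G1=-34/53 w_G3=19/53 w_R=0
total: w_G1=0 w_G3=1 w_R=34/53
asked value: 34/53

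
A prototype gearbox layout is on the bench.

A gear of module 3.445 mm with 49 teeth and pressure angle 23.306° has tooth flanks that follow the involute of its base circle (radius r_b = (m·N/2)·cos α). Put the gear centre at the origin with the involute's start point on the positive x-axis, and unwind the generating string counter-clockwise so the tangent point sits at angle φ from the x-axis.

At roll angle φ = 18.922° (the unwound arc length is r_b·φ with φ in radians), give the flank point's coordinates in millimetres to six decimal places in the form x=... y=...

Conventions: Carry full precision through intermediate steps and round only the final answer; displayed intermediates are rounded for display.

topology: single-mesh involute geometry — m = 3.445, N = 49
pitch radius r_p = m·N/2 = 3.445·49/2 = 84.402500
base radius r_b = r_p·cos α = 84.402500·cos 23.306° = 77.515674
roll angle φ = 18.922° = 0.33025120 rad
x = r_b·(cos φ + φ·sin φ) = 81.628268
y = r_b·(sin φ − φ·cos φ) = 0.920571

x=81.628268 y=0.920571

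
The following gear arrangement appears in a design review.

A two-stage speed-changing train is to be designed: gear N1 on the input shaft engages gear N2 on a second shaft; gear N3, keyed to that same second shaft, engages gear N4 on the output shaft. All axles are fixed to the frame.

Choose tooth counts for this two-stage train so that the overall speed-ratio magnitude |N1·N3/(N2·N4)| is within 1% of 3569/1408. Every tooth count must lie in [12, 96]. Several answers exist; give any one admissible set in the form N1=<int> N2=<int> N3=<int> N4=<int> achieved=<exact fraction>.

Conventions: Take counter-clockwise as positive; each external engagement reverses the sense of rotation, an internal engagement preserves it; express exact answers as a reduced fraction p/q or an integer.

N1=43 N2=16 N3=83 N4=88 achieved=3569/1408

2-stage fixed-axis compound train for ratio 3569/1408
target = 3569/1408 in lowest terms: an exact hit needs N1·N3 = k·3569 and N2·N4 = k·1408 for one integer k, every count in [12, 96]; additionally prefer no 1:1 stage (N1 ≠ N2, N3 ≠ N4)
k = 1: N1·N3 = 3569 = 43·83, N2·N4 = 1408 = 16·88
achieved = 43·83/(16·88) = 3569/1408; |achieved − target| = 0 ≤ 3569/140800 ✓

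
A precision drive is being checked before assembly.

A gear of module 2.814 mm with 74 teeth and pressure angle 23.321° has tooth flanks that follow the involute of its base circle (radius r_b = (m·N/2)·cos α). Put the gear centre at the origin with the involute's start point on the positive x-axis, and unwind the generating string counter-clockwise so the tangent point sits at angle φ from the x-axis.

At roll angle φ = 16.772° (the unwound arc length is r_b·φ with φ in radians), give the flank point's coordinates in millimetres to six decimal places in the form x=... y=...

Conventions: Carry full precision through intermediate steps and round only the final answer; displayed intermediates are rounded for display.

topology: single-mesh involute geometry — m = 2.814, N = 74
pitch radius r_p = m·N/2 = 2.814·74/2 = 104.118000
base radius r_b = r_p·cos α = 104.118000·cos 23.321° = 95.611699
roll angle φ = 16.772° = 0.29272662 rad
x = r_b·(cos φ + φ·sin φ) = 99.620791
y = r_b·(sin φ − φ·cos φ) = 0.792593

x=99.620791 y=0.792593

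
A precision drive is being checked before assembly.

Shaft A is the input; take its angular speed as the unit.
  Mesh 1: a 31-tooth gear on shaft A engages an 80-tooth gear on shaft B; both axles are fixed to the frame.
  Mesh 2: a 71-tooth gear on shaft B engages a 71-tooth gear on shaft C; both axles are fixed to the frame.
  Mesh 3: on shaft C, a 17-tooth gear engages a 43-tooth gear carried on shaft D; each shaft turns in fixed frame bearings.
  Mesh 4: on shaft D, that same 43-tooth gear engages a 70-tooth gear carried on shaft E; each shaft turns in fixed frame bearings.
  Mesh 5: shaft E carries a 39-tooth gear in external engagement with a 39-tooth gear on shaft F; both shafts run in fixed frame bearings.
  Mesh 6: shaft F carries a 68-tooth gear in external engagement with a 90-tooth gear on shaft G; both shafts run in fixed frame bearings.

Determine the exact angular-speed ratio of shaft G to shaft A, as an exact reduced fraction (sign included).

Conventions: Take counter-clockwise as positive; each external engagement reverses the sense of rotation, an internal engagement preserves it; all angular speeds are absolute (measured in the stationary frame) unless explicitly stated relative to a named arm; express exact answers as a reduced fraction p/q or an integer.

8959/126000

class = fixed-axis compound train [6 meshes; 6 ratios multiply, 6 sense flips]
mesh 1 [31T→80T]: running ratio 31/80, sense −
mesh 2 [71T→71T]: running ratio 31/80, sense +
mesh 3 [17T→43T]: running ratio 527/3440, sense −
mesh 4 [43T→70T]: running ratio 527/5600, sense +
mesh 5 [39T→39T]: running ratio 527/5600, sense −
mesh 6 [68T→90T]: running ratio 8959/126000, sense +
ω_out/ω_in = 8959/126000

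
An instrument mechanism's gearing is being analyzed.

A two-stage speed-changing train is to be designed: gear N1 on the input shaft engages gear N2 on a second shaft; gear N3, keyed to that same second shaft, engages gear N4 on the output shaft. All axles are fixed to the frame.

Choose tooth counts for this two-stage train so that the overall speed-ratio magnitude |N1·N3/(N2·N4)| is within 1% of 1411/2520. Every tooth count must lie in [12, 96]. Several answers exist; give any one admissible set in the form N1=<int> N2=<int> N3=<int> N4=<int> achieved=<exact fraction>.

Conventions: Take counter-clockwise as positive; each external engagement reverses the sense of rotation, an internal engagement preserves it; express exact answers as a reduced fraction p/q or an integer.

class = fixed-axis compound train [2-stage, 1411/2520 wanted]
target = 1411/2520 in lowest terms: an exact hit needs N1·N3 = k·1411 and N2·N4 = k·2520 for one integer k, every count in [12, 96]; additionally prefer no 1:1 stage (N1 ≠ N2, N3 ≠ N4)
k = 1: N1·N3 = 1411 = 17·83, N2·N4 = 2520 = 28·90
achieved = 17·83/(28·90) = 1411/2520; |achieved − target| = 0 ≤ 1411/252000 ✓

N1=17 N2=28 N3=83 N4=90 achieved=1411/2520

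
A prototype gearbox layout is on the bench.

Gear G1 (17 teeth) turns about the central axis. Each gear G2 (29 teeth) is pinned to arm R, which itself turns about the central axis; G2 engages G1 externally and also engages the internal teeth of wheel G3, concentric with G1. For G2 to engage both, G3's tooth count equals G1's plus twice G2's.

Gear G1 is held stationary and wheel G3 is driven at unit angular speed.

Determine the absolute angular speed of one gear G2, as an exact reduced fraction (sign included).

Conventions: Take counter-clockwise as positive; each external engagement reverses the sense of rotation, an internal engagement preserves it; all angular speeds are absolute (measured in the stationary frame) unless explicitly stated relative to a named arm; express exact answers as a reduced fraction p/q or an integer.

75/58

class = planetary set [G3 = 17+2·29 = 75; Willis about the carrier]
ring teeth: 17 + 2·29 = 75
17(ω_sun−ω_arm) = −75(ω_ring−ω_arm),  ω_sun = 0, ω_ring = 1
17(0−ω_arm) = −75(1−ω_arm)  ⇒  92·ω_arm = 75  ⇒  ω_arm = 75/92
sun–planet mesh: 17·(0−75/92) = −29·(ω_p−ω_arm)  ⇒  ω_p−ω_arm = 1275/2668
ω_p = 75/92 + 1275/2668 = 75/58
exact speed ratio = 75/58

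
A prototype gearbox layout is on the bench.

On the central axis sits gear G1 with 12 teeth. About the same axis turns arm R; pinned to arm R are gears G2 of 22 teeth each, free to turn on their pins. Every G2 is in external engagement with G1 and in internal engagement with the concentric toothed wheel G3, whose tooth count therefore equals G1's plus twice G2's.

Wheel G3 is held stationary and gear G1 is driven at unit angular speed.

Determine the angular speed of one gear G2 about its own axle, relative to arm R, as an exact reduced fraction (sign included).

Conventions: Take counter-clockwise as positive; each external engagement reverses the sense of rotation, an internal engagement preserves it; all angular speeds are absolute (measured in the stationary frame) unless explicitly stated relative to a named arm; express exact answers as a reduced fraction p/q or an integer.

-84/187

planetary set (12T centre, 22T on arm, 56T internal) — Willis relation
ring teeth: 12 + 2·22 = 56
12(ω_sun−ω_arm) = −56(ω_ring−ω_arm),  ω_ring = 0, ω_sun = 1
12(1−ω_arm) = −56(0−ω_arm)  ⇒  68·ω_arm = 12  ⇒  ω_arm = 3/17
sun–planet mesh: 12·(1−3/17) = −22·(ω_p−ω_arm)  ⇒  ω_p−ω_arm = -84/187
exact speed ratio = -84/187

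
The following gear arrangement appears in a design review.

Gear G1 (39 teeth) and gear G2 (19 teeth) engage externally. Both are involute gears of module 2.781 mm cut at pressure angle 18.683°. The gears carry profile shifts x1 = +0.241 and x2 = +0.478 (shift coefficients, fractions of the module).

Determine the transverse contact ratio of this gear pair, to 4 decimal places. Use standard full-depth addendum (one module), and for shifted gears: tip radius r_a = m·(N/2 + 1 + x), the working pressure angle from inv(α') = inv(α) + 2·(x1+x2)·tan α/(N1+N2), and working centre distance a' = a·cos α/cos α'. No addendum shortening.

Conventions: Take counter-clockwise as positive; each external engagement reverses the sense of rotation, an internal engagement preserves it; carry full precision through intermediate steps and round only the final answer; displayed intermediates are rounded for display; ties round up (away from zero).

1.5260

recognized (one external pair, fixed centres): single-mesh tooth geometry, m = 2.781, N1 = 39, N2 = 19
base radii: r_b1 = 51.371896, r_b2 = 25.027334
tip radii: r_a1 = 57.680721, r_a2 = 30.529818
inv(α') = inv(18.683°) + 2·(+0.241+0.478)·tan α/(39+19) = 0.02045460  ⇒  α' = 22.13970°
a' = a·cos α / cos α' = 80.6490·cos 18.683°/cos 22.13970° = 82.480721
action lengths: √(r_a1²−r_b1²) = 26.229637, √(r_a2²−r_b2²) = 17.484345
base pitch p_b = π·m·cos α = 8.276388
CR = (26.229637 + 17.484345 − 82.480721·sin 22.13970°)/8.276388 = 1.526003
contact ratio ≈ 1.5260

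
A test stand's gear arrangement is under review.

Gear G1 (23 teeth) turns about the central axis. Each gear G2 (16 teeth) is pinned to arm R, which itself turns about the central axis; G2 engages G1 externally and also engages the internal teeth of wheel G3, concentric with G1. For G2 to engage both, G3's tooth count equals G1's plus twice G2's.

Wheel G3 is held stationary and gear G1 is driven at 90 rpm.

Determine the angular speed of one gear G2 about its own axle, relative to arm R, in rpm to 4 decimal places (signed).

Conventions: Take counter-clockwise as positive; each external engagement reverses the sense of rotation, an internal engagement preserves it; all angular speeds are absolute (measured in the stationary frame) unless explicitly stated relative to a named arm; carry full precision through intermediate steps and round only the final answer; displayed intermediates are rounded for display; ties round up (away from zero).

recognized (axles ride arm R): planetary set, 23/16/55 teeth
normalise by the input: solve with ω_sun = 1, then scale by 90 rpm
ring teeth: 23 + 2·16 = 55
23(ω_sun−ω_arm) = −55(ω_ring−ω_arm),  ω_ring = 0, ω_sun = 1
23(1−ω_arm) = −55(0−ω_arm)  ⇒  78·ω_arm = 23  ⇒  ω_arm = 23/78
sun–planet mesh: 23·(1−23/78) = −16·(ω_p−ω_arm)  ⇒  ω_p−ω_arm = -1265/1248
scale: ω_p−ω_arm = -1265/1248 × 90 rpm = -91.2260 rpm

-91.2260 rpm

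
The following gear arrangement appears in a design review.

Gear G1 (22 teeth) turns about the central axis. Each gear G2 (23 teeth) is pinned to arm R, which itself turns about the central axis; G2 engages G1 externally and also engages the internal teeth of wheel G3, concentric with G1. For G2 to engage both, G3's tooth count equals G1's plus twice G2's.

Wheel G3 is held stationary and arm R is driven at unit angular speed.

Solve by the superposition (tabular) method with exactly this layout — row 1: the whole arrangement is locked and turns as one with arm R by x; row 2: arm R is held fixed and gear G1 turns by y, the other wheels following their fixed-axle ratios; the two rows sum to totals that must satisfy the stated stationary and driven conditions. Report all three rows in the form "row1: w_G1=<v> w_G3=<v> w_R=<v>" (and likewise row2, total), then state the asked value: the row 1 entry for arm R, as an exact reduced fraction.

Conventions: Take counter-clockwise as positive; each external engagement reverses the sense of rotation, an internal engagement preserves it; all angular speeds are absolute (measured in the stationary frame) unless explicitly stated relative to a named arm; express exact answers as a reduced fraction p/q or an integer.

row1: w_G1=1 w_G3=1 w_R=1
row2: w_G1=34/11 w_G3=-1 w_R=0
total: w_G1=45/11 w_G3=0 w_R=1
asked value: 1

class = planetary set [G3 = 22+2·23 = 68; Willis about the carrier]
row 1 — lock + rotate with arm: ω_sun = ω_ring = ω_arm = x
row 2: sun turns y, ring = −(22/68)·y, arm 0
boundary: total ω_ring = x − (22/68)·y = 0 and total ω_arm = x = 1  ⇒  y = 34/11, x = 1
row 2 ring = −(22/68)·34/11 = -1
totals (row 1 + row 2): sun 1 + 34/11 = 45/11, ring 1 + (-1) = 0, arm 1 + 0 = 1
asked cell (row1, arm) = 1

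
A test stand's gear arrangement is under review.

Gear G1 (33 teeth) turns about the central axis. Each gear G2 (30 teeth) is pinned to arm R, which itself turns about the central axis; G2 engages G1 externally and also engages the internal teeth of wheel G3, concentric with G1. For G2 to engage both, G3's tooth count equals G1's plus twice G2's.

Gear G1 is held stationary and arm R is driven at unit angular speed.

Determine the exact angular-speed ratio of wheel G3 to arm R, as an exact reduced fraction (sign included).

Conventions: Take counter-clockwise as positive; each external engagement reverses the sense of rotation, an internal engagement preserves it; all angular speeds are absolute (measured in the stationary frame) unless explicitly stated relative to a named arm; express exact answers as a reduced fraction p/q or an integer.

topology: planetary set — G1 33T / G2 30T / G3 93T, arm = carrier (Willis)
ring teeth: 33 + 2·30 = 93
33(ω_sun−ω_arm) = −93(ω_ring−ω_arm),  ω_sun = 0, ω_arm = 1
ω_ring = 1 − (33/93)(0−1) = 42/31
ω_out/ω_in = 42/31

42/31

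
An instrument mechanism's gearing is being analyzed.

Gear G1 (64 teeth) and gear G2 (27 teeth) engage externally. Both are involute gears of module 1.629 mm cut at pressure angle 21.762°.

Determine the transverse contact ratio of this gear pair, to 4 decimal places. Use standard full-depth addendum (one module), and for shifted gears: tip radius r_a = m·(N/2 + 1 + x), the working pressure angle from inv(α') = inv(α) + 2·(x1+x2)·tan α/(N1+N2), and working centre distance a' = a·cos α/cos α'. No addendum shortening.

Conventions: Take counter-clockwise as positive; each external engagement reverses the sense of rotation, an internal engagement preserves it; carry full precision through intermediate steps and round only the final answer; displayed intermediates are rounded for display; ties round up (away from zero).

1.6310

topology: single-mesh involute geometry — m = 1.629, 64T/27T pair
base radii: r_b1 = 48.412938, r_b2 = 20.424208
tip radii: r_a1 = 53.757000, r_a2 = 23.620500
no profile shift: α' = α, a' = a
action lengths: √(r_a1²−r_b1²) = 23.366697, √(r_a2²−r_b2²) = 11.865064
base pitch p_b = π·m·cos α = 4.752929
CR = (23.366697 + 11.865064 − 74.119500·sin 21.76200°)/4.752929 = 1.630954
contact ratio ≈ 1.6310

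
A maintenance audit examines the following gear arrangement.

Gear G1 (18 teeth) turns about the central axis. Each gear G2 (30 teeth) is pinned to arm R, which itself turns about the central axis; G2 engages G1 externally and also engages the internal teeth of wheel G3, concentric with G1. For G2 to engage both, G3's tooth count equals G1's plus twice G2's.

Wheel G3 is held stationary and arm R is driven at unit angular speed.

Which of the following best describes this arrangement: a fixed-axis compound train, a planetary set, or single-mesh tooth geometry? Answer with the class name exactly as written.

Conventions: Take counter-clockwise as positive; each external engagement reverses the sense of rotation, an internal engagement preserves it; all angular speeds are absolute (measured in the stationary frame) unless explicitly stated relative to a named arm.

planetary set

recognized (axles ride arm R): planetary set, 18/30/78 teeth
classification: planetary set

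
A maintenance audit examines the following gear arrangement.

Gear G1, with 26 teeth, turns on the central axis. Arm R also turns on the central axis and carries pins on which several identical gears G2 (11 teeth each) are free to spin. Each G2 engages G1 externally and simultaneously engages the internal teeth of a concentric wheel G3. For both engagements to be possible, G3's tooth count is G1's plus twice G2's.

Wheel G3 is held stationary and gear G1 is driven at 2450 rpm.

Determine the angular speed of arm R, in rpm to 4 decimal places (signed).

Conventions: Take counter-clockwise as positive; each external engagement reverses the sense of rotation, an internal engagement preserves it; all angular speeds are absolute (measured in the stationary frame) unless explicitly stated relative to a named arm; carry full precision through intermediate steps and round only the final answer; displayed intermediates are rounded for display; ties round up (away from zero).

+860.8108 rpm

planetary set (26T centre, 11T on arm, 48T internal) — Willis relation
normalise by the input: solve with ω_sun = 1, then scale by 2450 rpm
ring teeth: 26 + 2·11 = 48
26(ω_sun−ω_arm) = −48(ω_ring−ω_arm),  ω_ring = 0, ω_sun = 1
26(1−ω_arm) = −48(0−ω_arm)  ⇒  74·ω_arm = 26  ⇒  ω_arm = 13/37
scale: ω_arm = 13/37 × 2450 rpm = +860.8108 rpm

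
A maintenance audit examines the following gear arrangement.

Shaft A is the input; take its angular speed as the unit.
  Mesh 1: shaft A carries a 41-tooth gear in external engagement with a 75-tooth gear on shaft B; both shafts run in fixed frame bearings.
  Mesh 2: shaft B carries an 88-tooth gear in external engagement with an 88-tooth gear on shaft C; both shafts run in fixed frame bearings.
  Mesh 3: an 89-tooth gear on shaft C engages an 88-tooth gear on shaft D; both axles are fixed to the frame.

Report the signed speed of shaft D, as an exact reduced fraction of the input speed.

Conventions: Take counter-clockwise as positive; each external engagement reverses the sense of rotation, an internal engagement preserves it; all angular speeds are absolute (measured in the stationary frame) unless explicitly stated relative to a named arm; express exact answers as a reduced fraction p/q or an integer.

3-mesh fixed-axis compound train (all bearings frame-fixed)
mesh 1 [41T→75T]: |ω|/ω_in = 1×41/75 = 41/75, sense flips to −
mesh 2 [88T→88T]: |ω|/ω_in = (41/75)×88/88 = 41/75, sense flips to +
mesh 3 [89T→88T]: |ω|/ω_in = (41/75)×89/88 = 3649/6600, sense flips to −
signed output speed (× input speed) = -3649/6600

-3649/6600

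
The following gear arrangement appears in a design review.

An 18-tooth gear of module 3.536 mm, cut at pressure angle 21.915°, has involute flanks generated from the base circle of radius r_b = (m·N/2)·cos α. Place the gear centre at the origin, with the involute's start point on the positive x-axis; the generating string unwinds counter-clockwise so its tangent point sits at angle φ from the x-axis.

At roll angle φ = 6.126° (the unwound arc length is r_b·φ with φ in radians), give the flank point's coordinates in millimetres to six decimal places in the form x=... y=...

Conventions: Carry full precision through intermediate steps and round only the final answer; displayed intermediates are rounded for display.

x=29.692626 y=0.012015

recognized (one wheel, involute flank): single-mesh tooth geometry, m = 3.536, N = 18
pitch radius r_p = m·N/2 = 3.536·18/2 = 31.824000
base radius r_b = r_p·cos α = 31.824000·cos 21.915° = 29.524352
roll angle φ = 6.126° = 0.10691887 rad
x = r_b·(cos φ + φ·sin φ) = 29.692626
y = r_b·(sin φ − φ·cos φ) = 0.012015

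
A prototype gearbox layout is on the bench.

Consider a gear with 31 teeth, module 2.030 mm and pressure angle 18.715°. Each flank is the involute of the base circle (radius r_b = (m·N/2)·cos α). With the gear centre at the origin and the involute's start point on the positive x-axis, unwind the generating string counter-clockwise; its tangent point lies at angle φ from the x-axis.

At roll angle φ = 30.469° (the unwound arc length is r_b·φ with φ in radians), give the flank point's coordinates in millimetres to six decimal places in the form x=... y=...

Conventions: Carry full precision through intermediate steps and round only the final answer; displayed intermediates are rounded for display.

x=33.721893 y=1.452076

single-mesh involute tooth geometry (31T wheel at module 2.030)
pitch radius r_p = m·N/2 = 2.030·31/2 = 31.465000
base radius r_b = r_p·cos α = 31.465000·cos 18.715° = 29.801329
roll angle φ = 30.469° = 0.53178437 rad
x = r_b·(cos φ + φ·sin φ) = 33.721893
y = r_b·(sin φ − φ·cos φ) = 1.452076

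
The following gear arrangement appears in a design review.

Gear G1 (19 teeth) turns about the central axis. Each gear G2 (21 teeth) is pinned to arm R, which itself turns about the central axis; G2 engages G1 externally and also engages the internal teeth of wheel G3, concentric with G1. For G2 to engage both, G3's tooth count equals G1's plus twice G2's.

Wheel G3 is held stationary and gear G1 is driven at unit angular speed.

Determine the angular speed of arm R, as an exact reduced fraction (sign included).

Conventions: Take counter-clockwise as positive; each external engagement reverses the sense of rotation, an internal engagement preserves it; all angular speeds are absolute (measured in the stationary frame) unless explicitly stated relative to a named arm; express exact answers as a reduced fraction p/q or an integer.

topology: planetary set — G1 19T / G2 21T / G3 61T, arm = carrier (Willis)
ring teeth: 19 + 2·21 = 61
19(ω_sun−ω_arm) = −61(ω_ring−ω_arm),  ω_ring = 0, ω_sun = 1
19(1−ω_arm) = −61(0−ω_arm)  ⇒  80·ω_arm = 19  ⇒  ω_arm = 19/80
exact speed ratio = 19/80

19/80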